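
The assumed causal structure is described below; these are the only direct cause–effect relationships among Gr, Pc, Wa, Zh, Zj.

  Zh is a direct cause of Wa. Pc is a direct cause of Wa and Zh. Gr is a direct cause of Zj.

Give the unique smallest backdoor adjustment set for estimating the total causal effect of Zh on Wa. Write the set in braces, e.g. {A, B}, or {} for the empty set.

Variables eligible for adjustment (non-descendants of Zh, excluding Zh and Wa): {Gr, Pc, Zj}.
Backdoor paths from Zh to Wa:
  P1: Zh <- Pc -> Wa
The empty set is not sufficient: P1 (Zh <- Pc -> Wa) has no collider blocking it and no conditioned non-collider, so it is open.
Try {Pc}:
  P1: blocked at fork node Pc ∈ conditioning set.
{Pc} contains no descendant of Zh and blocks every backdoor path.
No other singleton works — e.g. {Gr} leaves P1 open — so {Pc} is the unique smallest valid adjustment set.

{Pc}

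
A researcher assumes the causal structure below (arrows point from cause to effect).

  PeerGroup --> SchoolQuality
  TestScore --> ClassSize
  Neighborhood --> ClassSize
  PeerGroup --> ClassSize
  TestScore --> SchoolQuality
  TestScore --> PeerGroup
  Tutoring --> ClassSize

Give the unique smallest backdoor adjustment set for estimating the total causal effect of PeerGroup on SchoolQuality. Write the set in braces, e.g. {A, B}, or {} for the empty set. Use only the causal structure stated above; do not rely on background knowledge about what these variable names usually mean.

Variables eligible for adjustment (non-descendants of PeerGroup, excluding PeerGroup and SchoolQuality): {Neighborhood, TestScore, Tutoring}.
Backdoor paths from PeerGroup to SchoolQuality:
  P1: PeerGroup <- TestScore -> SchoolQuality
The empty set is not sufficient: P1 (PeerGroup <- TestScore -> SchoolQuality) has no collider blocking it and no conditioned non-collider, so it is open.
Try {TestScore}:
  P1: blocked at fork node TestScore ∈ conditioning set.
{TestScore} contains no descendant of PeerGroup and blocks every backdoor path.
No other singleton works — e.g. {Tutoring} leaves P1 open — so {TestScore} is the unique smallest valid adjustment set.

{TestScore}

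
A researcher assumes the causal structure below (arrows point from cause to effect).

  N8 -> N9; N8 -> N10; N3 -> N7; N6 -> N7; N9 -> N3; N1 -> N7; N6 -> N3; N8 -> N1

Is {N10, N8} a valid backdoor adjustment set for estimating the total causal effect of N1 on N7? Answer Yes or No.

Yes

Backdoor paths from N1 to N7 (paths whose first edge points into N1):
  P1: N1 <- N8 -> N9 -> N3 <- N6 -> N7
  P2: N1 <- N8 -> N9 -> N3 -> N7
Condition 1 (no descendant of N1 in the set): holds — descendants of N1 are {N7}; none are in {N10, N8}.
Condition 2 (every backdoor path blocked by {N10, N8}):
  P1: blocked at fork node N8 ∈ conditioning set.
  P2: blocked at fork node N8 ∈ conditioning set.
{N10, N8} satisfies the backdoor criterion.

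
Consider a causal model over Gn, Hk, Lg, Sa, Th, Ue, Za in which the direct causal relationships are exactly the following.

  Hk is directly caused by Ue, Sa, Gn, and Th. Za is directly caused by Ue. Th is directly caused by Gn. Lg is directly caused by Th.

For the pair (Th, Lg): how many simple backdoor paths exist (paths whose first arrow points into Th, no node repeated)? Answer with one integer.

A backdoor path from Th to Lg is any simple undirected path whose first edge points into Th (i.e. leaves Th via a parent).
Parents of Th: {Gn}.
No simple path from any parent of Th reaches Lg without revisiting Th, so there are no backdoor paths.

0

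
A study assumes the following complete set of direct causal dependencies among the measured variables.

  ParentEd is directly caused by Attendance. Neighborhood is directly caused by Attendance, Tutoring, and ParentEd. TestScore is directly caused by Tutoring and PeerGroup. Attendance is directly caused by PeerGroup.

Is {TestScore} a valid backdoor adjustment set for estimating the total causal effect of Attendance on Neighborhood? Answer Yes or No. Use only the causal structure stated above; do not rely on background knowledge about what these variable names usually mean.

Backdoor paths from Attendance to Neighborhood (paths whose first edge points into Attendance):
  P1: Attendance <- PeerGroup -> TestScore <- Tutoring -> Neighborhood
Condition 1 (no descendant of Attendance in the set): holds — descendants of Attendance are {Neighborhood, ParentEd}; none are in {TestScore}.
Condition 2 (every backdoor path blocked by {TestScore}):
  P1: open — collider(s) TestScore are conditioned on (or have a conditioned descendant) and no non-collider on the path is in the set.
{TestScore} does not satisfy the backdoor criterion.

No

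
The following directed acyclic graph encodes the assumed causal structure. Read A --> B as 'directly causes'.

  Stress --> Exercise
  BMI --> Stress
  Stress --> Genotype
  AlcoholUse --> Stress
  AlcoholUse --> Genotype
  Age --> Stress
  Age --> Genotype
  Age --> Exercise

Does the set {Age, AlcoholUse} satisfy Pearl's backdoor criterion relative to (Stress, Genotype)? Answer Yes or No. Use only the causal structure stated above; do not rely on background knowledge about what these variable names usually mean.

Backdoor paths from Stress to Genotype (paths whose first edge points into Stress):
  P1: Stress <- Age -> Genotype
  P2: Stress <- AlcoholUse -> Genotype
Condition 1 (no descendant of Stress in the set): holds — descendants of Stress are {Exercise, Genotype}; none are in {Age, AlcoholUse}.
Condition 2 (every backdoor path blocked by {Age, AlcoholUse}):
  P1: blocked at fork node Age ∈ conditioning set.
  P2: blocked at fork node AlcoholUse ∈ conditioning set.
{Age, AlcoholUse} satisfies the backdoor criterion.

Yes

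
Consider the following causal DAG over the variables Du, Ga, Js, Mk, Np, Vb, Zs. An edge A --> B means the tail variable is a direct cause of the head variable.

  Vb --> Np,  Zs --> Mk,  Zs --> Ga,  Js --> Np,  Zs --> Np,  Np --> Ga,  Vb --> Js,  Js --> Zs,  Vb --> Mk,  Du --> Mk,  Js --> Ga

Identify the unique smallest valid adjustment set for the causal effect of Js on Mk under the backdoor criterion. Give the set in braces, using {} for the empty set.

{Vb}

Variables eligible for adjustment (non-descendants of Js, excluding Js and Mk): {Du, Vb}.
Backdoor paths from Js to Mk:
  P1: Js <- Vb -> Np <- Zs -> Mk
  P2: Js <- Vb -> Np -> Ga <- Zs -> Mk
  P3: Js <- Vb -> Mk
The empty set is not sufficient: P3 (Js <- Vb -> Mk) has no collider blocking it and no conditioned non-collider, so it is open.
Try {Vb}:
  P1: blocked at fork node Vb ∈ conditioning set.
  P2: blocked at fork node Vb ∈ conditioning set.
  P3: blocked at fork node Vb ∈ conditioning set.
{Vb} contains no descendant of Js and blocks every backdoor path.
No other singleton works — e.g. {Du} leaves P3 open — so {Vb} is the unique smallest valid adjustment set.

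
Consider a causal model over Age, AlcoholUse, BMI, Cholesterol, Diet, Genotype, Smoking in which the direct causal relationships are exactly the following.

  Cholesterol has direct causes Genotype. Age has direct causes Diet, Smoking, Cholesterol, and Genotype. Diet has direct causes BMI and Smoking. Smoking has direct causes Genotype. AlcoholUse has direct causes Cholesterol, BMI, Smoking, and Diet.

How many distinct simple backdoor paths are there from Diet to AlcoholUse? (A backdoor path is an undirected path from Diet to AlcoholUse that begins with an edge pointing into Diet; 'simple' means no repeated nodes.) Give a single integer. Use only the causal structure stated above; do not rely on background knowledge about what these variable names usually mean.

6

A backdoor path from Diet to AlcoholUse is any simple undirected path whose first edge points into Diet (i.e. leaves Diet via a parent).
Parents of Diet: {BMI, Smoking}.
Enumerating:
  P1: Diet <- Smoking <- Genotype -> Cholesterol -> AlcoholUse
  P2: Diet <- Smoking <- Genotype -> Age <- Cholesterol -> AlcoholUse
  P3: Diet <- Smoking -> Age <- Genotype -> Cholesterol -> AlcoholUse
  P4: Diet <- Smoking -> Age <- Cholesterol -> AlcoholUse
  P5: Diet <- Smoking -> AlcoholUse
  P6: Diet <- BMI -> AlcoholUse
That exhausts the simple backdoor paths. Count: 6.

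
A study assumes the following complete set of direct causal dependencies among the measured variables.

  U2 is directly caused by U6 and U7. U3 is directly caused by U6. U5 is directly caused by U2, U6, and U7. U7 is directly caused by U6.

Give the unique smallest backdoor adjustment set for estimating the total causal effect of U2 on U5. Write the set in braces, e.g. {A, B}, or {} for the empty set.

{U6, U7}

Variables eligible for adjustment (non-descendants of U2, excluding U2 and U5): {U3, U6, U7}.
Backdoor paths from U2 to U5:
  P1: U2 <- U6 -> U7 -> U5
  P2: U2 <- U6 -> U5
  P3: U2 <- U7 <- U6 -> U5
  P4: U2 <- U7 -> U5
The empty set is not sufficient: P1 (U2 <- U6 -> U7 -> U5) has no collider blocking it and no conditioned non-collider, so it is open.
Try {U6, U7}:
  P1: blocked at fork node U6 ∈ conditioning set.
  P2: blocked at fork node U6 ∈ conditioning set.
  P3: blocked at chain node U7 ∈ conditioning set.
  P4: blocked at fork node U7 ∈ conditioning set.
{U6, U7} contains no descendant of U2 and blocks every backdoor path.
Every element of {U6, U7} is needed (dropping U6 leaves P2 open; dropping U7 leaves P4 open), so no proper subset is valid.
Among all size-2 subsets of the eligible variables, only {U6, U7} blocks every backdoor path, so it is the unique smallest valid adjustment set.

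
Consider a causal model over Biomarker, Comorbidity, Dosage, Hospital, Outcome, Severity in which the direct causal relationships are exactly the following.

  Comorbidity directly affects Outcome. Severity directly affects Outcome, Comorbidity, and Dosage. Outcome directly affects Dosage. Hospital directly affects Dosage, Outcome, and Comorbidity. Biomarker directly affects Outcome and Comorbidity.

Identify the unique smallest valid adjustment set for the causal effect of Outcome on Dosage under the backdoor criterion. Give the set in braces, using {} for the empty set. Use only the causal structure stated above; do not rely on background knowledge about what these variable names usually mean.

{Hospital, Severity}

Variables eligible for adjustment (non-descendants of Outcome, excluding Outcome and Dosage): {Biomarker, Comorbidity, Hospital, Severity}.
Backdoor paths from Outcome to Dosage:
  P1: Outcome <- Severity -> Comorbidity <- Hospital -> Dosage
  P2: Outcome <- Severity -> Dosage
  P3: Outcome <- Biomarker -> Comorbidity <- Severity -> Dosage
  P4: Outcome <- Biomarker -> Comorbidity <- Hospital -> Dosage
  P5: Outcome <- Hospital -> Comorbidity <- Severity -> Dosage
  P6: Outcome <- Hospital -> Dosage
  P7: Outcome <- Comorbidity <- Severity -> Dosage
  P8: Outcome <- Comorbidity <- Hospital -> Dosage
The empty set is not sufficient: P2 (Outcome <- Severity -> Dosage) has no collider blocking it and no conditioned non-collider, so it is open.
Try {Hospital, Severity}:
  P1: blocked at fork node Severity ∈ conditioning set.
  P2: blocked at fork node Severity ∈ conditioning set.
  P3: blocked at collider Comorbidity (neither it nor any descendant is in the conditioning set).
  P4: blocked at collider Comorbidity (neither it nor any descendant is in the conditioning set).
  P5: blocked at fork node Hospital ∈ conditioning set.
  P6: blocked at fork node Hospital ∈ conditioning set.
  P7: blocked at fork node Severity ∈ conditioning set.
  P8: blocked at fork node Hospital ∈ conditioning set.
{Hospital, Severity} contains no descendant of Outcome and blocks every backdoor path.
Every element of {Hospital, Severity} is needed (dropping Hospital leaves P6 open; dropping Severity leaves P2 open), so no proper subset is valid.
Among all size-2 subsets of the eligible variables, only {Hospital, Severity} blocks every backdoor path, so it is the unique smallest valid adjustment set.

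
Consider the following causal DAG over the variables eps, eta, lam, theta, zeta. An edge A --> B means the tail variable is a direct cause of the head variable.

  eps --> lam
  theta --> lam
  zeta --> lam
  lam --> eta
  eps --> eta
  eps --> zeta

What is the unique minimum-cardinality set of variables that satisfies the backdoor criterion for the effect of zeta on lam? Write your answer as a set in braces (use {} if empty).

Variables eligible for adjustment (non-descendants of zeta, excluding zeta and lam): {eps, theta}.
Backdoor paths from zeta to lam:
  P1: zeta <- eps -> lam
  P2: zeta <- eps -> eta <- lam
The empty set is not sufficient: P1 (zeta <- eps -> lam) has no collider blocking it and no conditioned non-collider, so it is open.
Try {eps}:
  P1: blocked at fork node eps ∈ conditioning set.
  P2: blocked at fork node eps ∈ conditioning set.
{eps} contains no descendant of zeta and blocks every backdoor path.
No other singleton works — e.g. {theta} leaves P1 open — so {eps} is the unique smallest valid adjustment set.

{eps}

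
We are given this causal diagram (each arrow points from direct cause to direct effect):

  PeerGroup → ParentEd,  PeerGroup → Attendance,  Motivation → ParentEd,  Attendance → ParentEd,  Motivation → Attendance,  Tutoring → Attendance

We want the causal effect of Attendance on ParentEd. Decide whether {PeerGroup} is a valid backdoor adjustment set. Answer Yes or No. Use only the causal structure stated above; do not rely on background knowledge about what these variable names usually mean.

No

Backdoor paths from Attendance to ParentEd (paths whose first edge points into Attendance):
  P1: Attendance <- Motivation -> ParentEd
  P2: Attendance <- PeerGroup -> ParentEd
Condition 1 (no descendant of Attendance in the set): holds — descendants of Attendance are {ParentEd}; none are in {PeerGroup}.
Condition 2 (every backdoor path blocked by {PeerGroup}):
  P1: open — no interior node is in the conditioning set.
  P2: blocked at fork node PeerGroup ∈ conditioning set.
{PeerGroup} does not satisfy the backdoor criterion.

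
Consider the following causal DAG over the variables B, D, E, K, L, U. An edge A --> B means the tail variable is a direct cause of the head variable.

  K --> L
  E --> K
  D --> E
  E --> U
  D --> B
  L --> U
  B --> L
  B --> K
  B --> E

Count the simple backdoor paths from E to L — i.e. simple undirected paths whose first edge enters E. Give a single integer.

4

A backdoor path from E to L is any simple undirected path whose first edge points into E (i.e. leaves E via a parent).
Parents of E: {B, D}.
Enumerating:
  P1: E <- D -> B -> K -> L
  P2: E <- D -> B -> L
  P3: E <- B -> K -> L
  P4: E <- B -> L
That exhausts the simple backdoor paths. Count: 4.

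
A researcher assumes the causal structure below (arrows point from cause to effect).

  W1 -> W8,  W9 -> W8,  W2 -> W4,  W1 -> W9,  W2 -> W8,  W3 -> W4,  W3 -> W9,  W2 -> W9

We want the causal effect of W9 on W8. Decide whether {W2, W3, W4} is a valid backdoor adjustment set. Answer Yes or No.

Backdoor paths from W9 to W8 (paths whose first edge points into W9):
  P1: W9 <- W2 -> W8
  P2: W9 <- W3 -> W4 <- W2 -> W8
  P3: W9 <- W1 -> W8
Condition 1 (no descendant of W9 in the set): holds — descendants of W9 are {W8}; none are in {W2, W3, W4}.
Condition 2 (every backdoor path blocked by {W2, W3, W4}):
  P1: blocked at fork node W2 ∈ conditioning set.
  P2: blocked at fork node W3 ∈ conditioning set.
  P3: open — no interior node is in the conditioning set.
{W2, W3, W4} does not satisfy the backdoor criterion.

No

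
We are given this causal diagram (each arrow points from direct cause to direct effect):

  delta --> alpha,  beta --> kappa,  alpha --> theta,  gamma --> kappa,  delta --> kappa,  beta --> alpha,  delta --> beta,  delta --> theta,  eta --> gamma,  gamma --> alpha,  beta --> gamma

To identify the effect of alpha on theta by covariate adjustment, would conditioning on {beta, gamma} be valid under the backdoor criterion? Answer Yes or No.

Backdoor paths from alpha to theta (paths whose first edge points into alpha):
  P1: alpha <- delta -> theta
  P2: alpha <- beta <- delta -> theta
  P3: alpha <- beta -> gamma -> kappa <- delta -> theta
  P4: alpha <- beta -> kappa <- delta -> theta
  P5: alpha <- gamma <- beta <- delta -> theta
  P6: alpha <- gamma <- beta -> kappa <- delta -> theta
  P7: alpha <- gamma -> kappa <- delta -> theta
  P8: alpha <- gamma -> kappa <- beta <- delta -> theta
Condition 1 (no descendant of alpha in the set): holds — descendants of alpha are {theta}; none are in {beta, gamma}.
Condition 2 (every backdoor path blocked by {beta, gamma}):
  P1: open — no interior node is in the conditioning set.
  P2: blocked at chain node beta ∈ conditioning set.
  P3: blocked at fork node beta ∈ conditioning set.
  P4: blocked at fork node beta ∈ conditioning set.
  P5: blocked at chain node gamma ∈ conditioning set.
  P6: blocked at chain node gamma ∈ conditioning set.
  P7: blocked at fork node gamma ∈ conditioning set.
  P8: blocked at fork node gamma ∈ conditioning set.
{beta, gamma} does not satisfy the backdoor criterion.

No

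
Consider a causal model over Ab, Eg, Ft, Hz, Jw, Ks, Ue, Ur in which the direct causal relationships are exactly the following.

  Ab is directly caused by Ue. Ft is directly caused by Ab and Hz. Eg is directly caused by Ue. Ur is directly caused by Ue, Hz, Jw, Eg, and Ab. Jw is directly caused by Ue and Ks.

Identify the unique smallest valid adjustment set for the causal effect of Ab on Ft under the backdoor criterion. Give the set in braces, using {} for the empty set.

Variables eligible for adjustment (non-descendants of Ab, excluding Ab and Ft): {Eg, Hz, Jw, Ks, Ue}.
Backdoor paths from Ab to Ft:
  P1: Ab <- Ue -> Eg -> Ur <- Hz -> Ft
  P2: Ab <- Ue -> Jw -> Ur <- Hz -> Ft
  P3: Ab <- Ue -> Ur <- Hz -> Ft
Each backdoor path contains an unconditioned collider, so every path is already blocked with the empty conditioning set:
  P1: blocked at collider Ur (neither it nor any descendant is in the conditioning set).
  P2: blocked at collider Ur (neither it nor any descendant is in the conditioning set).
  P3: blocked at collider Ur (neither it nor any descendant is in the conditioning set).
The empty set is therefore the unique smallest valid set.

{}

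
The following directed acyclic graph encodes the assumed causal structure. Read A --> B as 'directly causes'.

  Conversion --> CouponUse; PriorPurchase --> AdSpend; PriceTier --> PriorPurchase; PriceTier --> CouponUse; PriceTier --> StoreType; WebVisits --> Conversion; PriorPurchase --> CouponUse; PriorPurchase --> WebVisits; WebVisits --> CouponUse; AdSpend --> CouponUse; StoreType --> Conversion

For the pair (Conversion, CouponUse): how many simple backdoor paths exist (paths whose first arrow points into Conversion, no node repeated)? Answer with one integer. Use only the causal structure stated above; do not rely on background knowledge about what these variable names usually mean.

8

A backdoor path from Conversion to CouponUse is any simple undirected path whose first edge points into Conversion (i.e. leaves Conversion via a parent).
Parents of Conversion: {StoreType, WebVisits}.
Enumerating:
  P1: Conversion <- StoreType <- PriceTier -> PriorPurchase -> WebVisits -> CouponUse
  P2: Conversion <- StoreType <- PriceTier -> PriorPurchase -> AdSpend -> CouponUse
  P3: Conversion <- StoreType <- PriceTier -> PriorPurchase -> CouponUse
  P4: Conversion <- StoreType <- PriceTier -> CouponUse
  P5: Conversion <- WebVisits <- PriorPurchase <- PriceTier -> CouponUse
  P6: Conversion <- WebVisits <- PriorPurchase -> AdSpend -> CouponUse
  P7: Conversion <- WebVisits <- PriorPurchase -> CouponUse
  P8: Conversion <- WebVisits -> CouponUse
That exhausts the simple backdoor paths. Count: 8.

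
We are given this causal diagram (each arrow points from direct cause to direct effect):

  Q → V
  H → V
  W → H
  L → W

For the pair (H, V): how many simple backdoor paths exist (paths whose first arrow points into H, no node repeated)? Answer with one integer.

0

A backdoor path from H to V is any simple undirected path whose first edge points into H (i.e. leaves H via a parent).
Parents of H: {W}.
No simple path from any parent of H reaches V without revisiting H, so there are no backdoor paths.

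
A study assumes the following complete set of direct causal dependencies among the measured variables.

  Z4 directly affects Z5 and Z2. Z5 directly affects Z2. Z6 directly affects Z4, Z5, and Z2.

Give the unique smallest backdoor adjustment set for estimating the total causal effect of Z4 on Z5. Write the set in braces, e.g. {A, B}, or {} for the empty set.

Variables eligible for adjustment (non-descendants of Z4, excluding Z4 and Z5): {Z6}.
Backdoor paths from Z4 to Z5:
  P1: Z4 <- Z6 -> Z5
  P2: Z4 <- Z6 -> Z2 <- Z5
The empty set is not sufficient: P1 (Z4 <- Z6 -> Z5) has no collider blocking it and no conditioned non-collider, so it is open.
Try {Z6}:
  P1: blocked at fork node Z6 ∈ conditioning set.
  P2: blocked at fork node Z6 ∈ conditioning set.
{Z6} contains no descendant of Z4 and blocks every backdoor path.
{Z6} is the unique smallest valid adjustment set.

{Z6}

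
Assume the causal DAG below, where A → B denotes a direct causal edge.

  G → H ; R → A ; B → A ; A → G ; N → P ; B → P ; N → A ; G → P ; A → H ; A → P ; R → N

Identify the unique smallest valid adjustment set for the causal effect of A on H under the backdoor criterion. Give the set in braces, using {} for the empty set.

{}

Variables eligible for adjustment (non-descendants of A, excluding A and H): {B, N, R}.
Backdoor paths from A to H:
  P1: A <- B -> P <- G -> H
  P2: A <- R -> N -> P <- G -> H
  P3: A <- N -> P <- G -> H
Each backdoor path contains an unconditioned collider, so every path is already blocked with the empty conditioning set:
  P1: blocked at collider P (neither it nor any descendant is in the conditioning set).
  P2: blocked at collider P (neither it nor any descendant is in the conditioning set).
  P3: blocked at collider P (neither it nor any descendant is in the conditioning set).
The empty set is therefore the unique smallest valid set.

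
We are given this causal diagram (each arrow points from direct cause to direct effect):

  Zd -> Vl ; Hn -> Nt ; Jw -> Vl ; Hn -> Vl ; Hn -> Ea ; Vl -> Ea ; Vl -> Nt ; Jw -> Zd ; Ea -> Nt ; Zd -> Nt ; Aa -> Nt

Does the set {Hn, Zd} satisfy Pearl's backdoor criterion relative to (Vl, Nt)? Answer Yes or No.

Backdoor paths from Vl to Nt (paths whose first edge points into Vl):
  P1: Vl <- Jw -> Zd -> Nt
  P2: Vl <- Hn -> Ea -> Nt
  P3: Vl <- Hn -> Nt
  P4: Vl <- Zd -> Nt
Condition 1 (no descendant of Vl in the set): holds — descendants of Vl are {Ea, Nt}; none are in {Hn, Zd}.
Condition 2 (every backdoor path blocked by {Hn, Zd}):
  P1: blocked at chain node Zd ∈ conditioning set.
  P2: blocked at fork node Hn ∈ conditioning set.
  P3: blocked at fork node Hn ∈ conditioning set.
  P4: blocked at fork node Zd ∈ conditioning set.
{Hn, Zd} satisfies the backdoor criterion.

Yes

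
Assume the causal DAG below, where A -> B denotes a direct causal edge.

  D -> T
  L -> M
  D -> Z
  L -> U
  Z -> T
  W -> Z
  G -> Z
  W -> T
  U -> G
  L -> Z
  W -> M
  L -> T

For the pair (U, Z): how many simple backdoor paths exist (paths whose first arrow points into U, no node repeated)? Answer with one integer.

A backdoor path from U to Z is any simple undirected path whose first edge points into U (i.e. leaves U via a parent).
Parents of U: {L}.
Enumerating:
  P1: U <- L -> Z
  P2: U <- L -> T <- W -> Z
  P3: U <- L -> T <- D -> Z
  P4: U <- L -> T <- Z
  P5: U <- L -> M <- W -> Z
  P6: U <- L -> M <- W -> T <- D -> Z
  P7: U <- L -> M <- W -> T <- Z
That exhausts the simple backdoor paths. Count: 7.

7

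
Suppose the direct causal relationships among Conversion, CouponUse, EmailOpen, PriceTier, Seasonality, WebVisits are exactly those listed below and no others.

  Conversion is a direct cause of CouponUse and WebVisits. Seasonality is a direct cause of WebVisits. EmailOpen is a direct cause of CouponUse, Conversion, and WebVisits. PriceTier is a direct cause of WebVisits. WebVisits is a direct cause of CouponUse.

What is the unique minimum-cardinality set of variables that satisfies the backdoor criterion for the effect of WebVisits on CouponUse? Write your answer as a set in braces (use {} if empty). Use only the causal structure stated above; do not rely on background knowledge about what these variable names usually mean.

{Conversion, EmailOpen}

Variables eligible for adjustment (non-descendants of WebVisits, excluding WebVisits and CouponUse): {Conversion, EmailOpen, PriceTier, Seasonality}.
Backdoor paths from WebVisits to CouponUse:
  P1: WebVisits <- EmailOpen -> Conversion -> CouponUse
  P2: WebVisits <- EmailOpen -> CouponUse
  P3: WebVisits <- Conversion <- EmailOpen -> CouponUse
  P4: WebVisits <- Conversion -> CouponUse
The empty set is not sufficient: P1 (WebVisits <- EmailOpen -> Conversion -> CouponUse) has no collider blocking it and no conditioned non-collider, so it is open.
Try {Conversion, EmailOpen}:
  P1: blocked at fork node EmailOpen ∈ conditioning set.
  P2: blocked at fork node EmailOpen ∈ conditioning set.
  P3: blocked at chain node Conversion ∈ conditioning set.
  P4: blocked at fork node Conversion ∈ conditioning set.
{Conversion, EmailOpen} contains no descendant of WebVisits and blocks every backdoor path.
Every element of {Conversion, EmailOpen} is needed (dropping Conversion leaves P4 open; dropping EmailOpen leaves P2 open), so no proper subset is valid.
Among all size-2 subsets of the eligible variables, only {Conversion, EmailOpen} blocks every backdoor path, so it is the unique smallest valid adjustment set.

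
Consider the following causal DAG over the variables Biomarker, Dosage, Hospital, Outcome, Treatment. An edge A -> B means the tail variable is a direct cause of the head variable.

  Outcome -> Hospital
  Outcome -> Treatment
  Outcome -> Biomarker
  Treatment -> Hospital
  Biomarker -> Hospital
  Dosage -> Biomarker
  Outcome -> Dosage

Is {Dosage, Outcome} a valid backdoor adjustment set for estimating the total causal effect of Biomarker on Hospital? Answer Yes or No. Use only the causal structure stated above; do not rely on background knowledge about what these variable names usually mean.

Backdoor paths from Biomarker to Hospital (paths whose first edge points into Biomarker):
  P1: Biomarker <- Outcome -> Treatment -> Hospital
  P2: Biomarker <- Outcome -> Hospital
  P3: Biomarker <- Dosage <- Outcome -> Treatment -> Hospital
  P4: Biomarker <- Dosage <- Outcome -> Hospital
Condition 1 (no descendant of Biomarker in the set): holds — descendants of Biomarker are {Hospital}; none are in {Dosage, Outcome}.
Condition 2 (every backdoor path blocked by {Dosage, Outcome}):
  P1: blocked at fork node Outcome ∈ conditioning set.
  P2: blocked at fork node Outcome ∈ conditioning set.
  P3: blocked at chain node Dosage ∈ conditioning set.
  P4: blocked at chain node Dosage ∈ conditioning set.
{Dosage, Outcome} satisfies the backdoor criterion.

Yes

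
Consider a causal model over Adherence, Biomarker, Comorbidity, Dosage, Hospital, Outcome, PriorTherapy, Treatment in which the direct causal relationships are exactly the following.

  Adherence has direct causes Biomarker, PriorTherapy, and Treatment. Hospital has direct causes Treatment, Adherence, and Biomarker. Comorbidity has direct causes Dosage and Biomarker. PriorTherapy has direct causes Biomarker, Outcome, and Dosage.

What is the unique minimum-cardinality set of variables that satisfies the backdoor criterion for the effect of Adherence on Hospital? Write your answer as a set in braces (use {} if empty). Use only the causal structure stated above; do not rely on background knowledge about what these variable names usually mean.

{Biomarker, Treatment}

Variables eligible for adjustment (non-descendants of Adherence, excluding Adherence and Hospital): {Biomarker, Comorbidity, Dosage, Outcome, PriorTherapy, Treatment}.
Backdoor paths from Adherence to Hospital:
  P1: Adherence <- Biomarker -> Hospital
  P2: Adherence <- PriorTherapy <- Biomarker -> Hospital
  P3: Adherence <- PriorTherapy <- Dosage -> Comorbidity <- Biomarker -> Hospital
  P4: Adherence <- Treatment -> Hospital
The empty set is not sufficient: P1 (Adherence <- Biomarker -> Hospital) has no collider blocking it and no conditioned non-collider, so it is open.
Try {Biomarker, Treatment}:
  P1: blocked at fork node Biomarker ∈ conditioning set.
  P2: blocked at fork node Biomarker ∈ conditioning set.
  P3: blocked at collider Comorbidity (neither it nor any descendant is in the conditioning set).
  P4: blocked at fork node Treatment ∈ conditioning set.
{Biomarker, Treatment} contains no descendant of Adherence and blocks every backdoor path.
Every element of {Biomarker, Treatment} is needed (dropping Biomarker leaves P1 open; dropping Treatment leaves P4 open), so no proper subset is valid.
Among all size-2 subsets of the eligible variables, only {Biomarker, Treatment} blocks every backdoor path, so it is the unique smallest valid adjustment set.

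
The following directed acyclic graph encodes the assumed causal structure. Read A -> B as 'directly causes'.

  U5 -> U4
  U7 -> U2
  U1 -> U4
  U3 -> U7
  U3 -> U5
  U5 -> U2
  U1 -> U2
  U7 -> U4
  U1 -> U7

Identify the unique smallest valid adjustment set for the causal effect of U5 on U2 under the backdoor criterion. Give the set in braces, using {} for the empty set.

{U3}

Variables eligible for adjustment (non-descendants of U5, excluding U5 and U2): {U1, U3, U7}.
Backdoor paths from U5 to U2:
  P1: U5 <- U3 -> U7 <- U1 -> U2
  P2: U5 <- U3 -> U7 -> U2
  P3: U5 <- U3 -> U7 -> U4 <- U1 -> U2
The empty set is not sufficient: P2 (U5 <- U3 -> U7 -> U2) has no collider blocking it and no conditioned non-collider, so it is open.
Try {U3}:
  P1: blocked at fork node U3 ∈ conditioning set.
  P2: blocked at fork node U3 ∈ conditioning set.
  P3: blocked at fork node U3 ∈ conditioning set.
{U3} contains no descendant of U5 and blocks every backdoor path.
No other singleton works — e.g. {U1} leaves P2 open — so {U3} is the unique smallest valid adjustment set.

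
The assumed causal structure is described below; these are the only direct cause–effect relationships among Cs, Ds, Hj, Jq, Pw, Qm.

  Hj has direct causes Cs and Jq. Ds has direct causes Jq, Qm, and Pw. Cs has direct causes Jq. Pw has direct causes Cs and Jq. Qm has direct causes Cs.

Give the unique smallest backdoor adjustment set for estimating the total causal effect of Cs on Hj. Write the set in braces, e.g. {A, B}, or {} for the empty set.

Variables eligible for adjustment (non-descendants of Cs, excluding Cs and Hj): {Jq}.
Backdoor paths from Cs to Hj:
  P1: Cs <- Jq -> Hj
The empty set is not sufficient: P1 (Cs <- Jq -> Hj) has no collider blocking it and no conditioned non-collider, so it is open.
Try {Jq}:
  P1: blocked at fork node Jq ∈ conditioning set.
{Jq} contains no descendant of Cs and blocks every backdoor path.
{Jq} is the unique smallest valid adjustment set.

{Jq}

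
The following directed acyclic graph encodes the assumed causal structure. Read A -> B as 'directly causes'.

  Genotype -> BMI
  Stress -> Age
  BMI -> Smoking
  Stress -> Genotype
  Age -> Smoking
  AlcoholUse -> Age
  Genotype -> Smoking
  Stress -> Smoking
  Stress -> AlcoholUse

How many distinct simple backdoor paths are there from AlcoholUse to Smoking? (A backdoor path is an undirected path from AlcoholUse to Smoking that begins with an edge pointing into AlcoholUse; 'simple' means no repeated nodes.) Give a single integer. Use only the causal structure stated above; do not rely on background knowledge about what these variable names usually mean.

4

A backdoor path from AlcoholUse to Smoking is any simple undirected path whose first edge points into AlcoholUse (i.e. leaves AlcoholUse via a parent).
Parents of AlcoholUse: {Stress}.
Enumerating:
  P1: AlcoholUse <- Stress -> Genotype -> BMI -> Smoking
  P2: AlcoholUse <- Stress -> Genotype -> Smoking
  P3: AlcoholUse <- Stress -> Age -> Smoking
  P4: AlcoholUse <- Stress -> Smoking
That exhausts the simple backdoor paths. Count: 4.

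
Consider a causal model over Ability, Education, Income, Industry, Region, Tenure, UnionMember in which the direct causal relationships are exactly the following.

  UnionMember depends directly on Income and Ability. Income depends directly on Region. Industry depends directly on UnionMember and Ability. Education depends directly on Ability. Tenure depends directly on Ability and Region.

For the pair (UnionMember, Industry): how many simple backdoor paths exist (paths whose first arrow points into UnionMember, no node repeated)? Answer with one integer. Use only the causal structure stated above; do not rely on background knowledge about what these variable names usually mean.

2

A backdoor path from UnionMember to Industry is any simple undirected path whose first edge points into UnionMember (i.e. leaves UnionMember via a parent).
Parents of UnionMember: {Ability, Income}.
Enumerating:
  P1: UnionMember <- Ability -> Industry
  P2: UnionMember <- Income <- Region -> Tenure <- Ability -> Industry
That exhausts the simple backdoor paths. Count: 2.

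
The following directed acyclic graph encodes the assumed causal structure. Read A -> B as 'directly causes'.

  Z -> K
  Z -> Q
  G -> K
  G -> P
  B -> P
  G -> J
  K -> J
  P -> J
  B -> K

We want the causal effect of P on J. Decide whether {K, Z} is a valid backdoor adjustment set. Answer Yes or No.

No

Backdoor paths from P to J (paths whose first edge points into P):
  P1: P <- G -> K -> J
  P2: P <- G -> J
  P3: P <- B -> K <- G -> J
  P4: P <- B -> K -> J
Condition 1 (no descendant of P in the set): holds — descendants of P are {J}; none are in {K, Z}.
Condition 2 (every backdoor path blocked by {K, Z}):
  P1: blocked at chain node K ∈ conditioning set.
  P2: open — no interior node is in the conditioning set.
  P3: open — collider(s) K are conditioned on (or have a conditioned descendant) and no non-collider on the path is in the set.
  P4: blocked at chain node K ∈ conditioning set.
{K, Z} does not satisfy the backdoor criterion.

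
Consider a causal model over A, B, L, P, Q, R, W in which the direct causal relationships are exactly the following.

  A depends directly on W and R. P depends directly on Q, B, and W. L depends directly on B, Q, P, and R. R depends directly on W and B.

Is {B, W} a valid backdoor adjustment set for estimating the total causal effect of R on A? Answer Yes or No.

Backdoor paths from R to A (paths whose first edge points into R):
  P1: R <- B -> P <- W -> A
  P2: R <- B -> L <- Q -> P <- W -> A
  P3: R <- B -> L <- P <- W -> A
  P4: R <- W -> A
Condition 1 (no descendant of R in the set): holds — descendants of R are {A, L}; none are in {B, W}.
Condition 2 (every backdoor path blocked by {B, W}):
  P1: blocked at fork node B ∈ conditioning set.
  P2: blocked at fork node B ∈ conditioning set.
  P3: blocked at fork node B ∈ conditioning set.
  P4: blocked at fork node W ∈ conditioning set.
{B, W} satisfies the backdoor criterion.

Yes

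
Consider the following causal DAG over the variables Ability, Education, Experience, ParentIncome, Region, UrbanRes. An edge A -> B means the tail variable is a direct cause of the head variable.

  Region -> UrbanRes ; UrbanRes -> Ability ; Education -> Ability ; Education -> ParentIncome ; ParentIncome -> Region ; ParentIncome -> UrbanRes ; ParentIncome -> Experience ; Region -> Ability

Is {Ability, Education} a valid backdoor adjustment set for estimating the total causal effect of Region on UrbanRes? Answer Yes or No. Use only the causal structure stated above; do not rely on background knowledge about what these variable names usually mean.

No

Backdoor paths from Region to UrbanRes (paths whose first edge points into Region):
  P1: Region <- ParentIncome <- Education -> Ability <- UrbanRes
  P2: Region <- ParentIncome -> UrbanRes
Condition 1 (no descendant of Region in the set): FAILS — Ability is a descendant of Region.
Condition 2 (every backdoor path blocked by {Ability, Education}):
  P1: blocked at fork node Education ∈ conditioning set.
  P2: open — no interior node is in the conditioning set.
{Ability, Education} does not satisfy the backdoor criterion.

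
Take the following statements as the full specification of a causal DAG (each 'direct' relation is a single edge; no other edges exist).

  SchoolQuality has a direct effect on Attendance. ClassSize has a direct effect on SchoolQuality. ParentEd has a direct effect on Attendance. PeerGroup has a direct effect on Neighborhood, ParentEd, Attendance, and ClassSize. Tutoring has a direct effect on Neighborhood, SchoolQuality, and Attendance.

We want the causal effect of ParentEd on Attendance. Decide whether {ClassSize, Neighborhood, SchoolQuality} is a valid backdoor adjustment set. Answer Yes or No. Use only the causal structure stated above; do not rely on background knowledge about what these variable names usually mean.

No

Backdoor paths from ParentEd to Attendance (paths whose first edge points into ParentEd):
  P1: ParentEd <- PeerGroup -> ClassSize -> SchoolQuality <- Tutoring -> Attendance
  P2: ParentEd <- PeerGroup -> ClassSize -> SchoolQuality -> Attendance
  P3: ParentEd <- PeerGroup -> Neighborhood <- Tutoring -> SchoolQuality -> Attendance
  P4: ParentEd <- PeerGroup -> Neighborhood <- Tutoring -> Attendance
  P5: ParentEd <- PeerGroup -> Attendance
Condition 1 (no descendant of ParentEd in the set): holds — descendants of ParentEd are {Attendance}; none are in {ClassSize, Neighborhood, SchoolQuality}.
Condition 2 (every backdoor path blocked by {ClassSize, Neighborhood, SchoolQuality}):
  P1: blocked at chain node ClassSize ∈ conditioning set.
  P2: blocked at chain node ClassSize ∈ conditioning set.
  P3: blocked at chain node SchoolQuality ∈ conditioning set.
  P4: open — collider(s) Neighborhood are conditioned on (or have a conditioned descendant) and no non-collider on the path is in the set.
  P5: open — no interior node is in the conditioning set.
{ClassSize, Neighborhood, SchoolQuality} does not satisfy the backdoor criterion.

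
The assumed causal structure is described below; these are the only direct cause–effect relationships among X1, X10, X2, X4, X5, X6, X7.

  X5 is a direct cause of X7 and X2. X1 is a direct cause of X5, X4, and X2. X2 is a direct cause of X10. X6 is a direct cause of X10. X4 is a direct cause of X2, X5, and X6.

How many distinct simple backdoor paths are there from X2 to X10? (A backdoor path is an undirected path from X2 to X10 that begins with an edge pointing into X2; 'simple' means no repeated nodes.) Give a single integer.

5

A backdoor path from X2 to X10 is any simple undirected path whose first edge points into X2 (i.e. leaves X2 via a parent).
Parents of X2: {X1, X4, X5}.
Enumerating:
  P1: X2 <- X1 -> X4 -> X6 -> X10
  P2: X2 <- X1 -> X5 <- X4 -> X6 -> X10
  P3: X2 <- X4 -> X6 -> X10
  P4: X2 <- X5 <- X1 -> X4 -> X6 -> X10
  P5: X2 <- X5 <- X4 -> X6 -> X10
That exhausts the simple backdoor paths. Count: 5.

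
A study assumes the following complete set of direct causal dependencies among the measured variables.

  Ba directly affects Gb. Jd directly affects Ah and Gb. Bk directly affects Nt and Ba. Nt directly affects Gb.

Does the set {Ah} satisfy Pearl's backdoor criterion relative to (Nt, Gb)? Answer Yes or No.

No

Backdoor paths from Nt to Gb (paths whose first edge points into Nt):
  P1: Nt <- Bk -> Ba -> Gb
Condition 1 (no descendant of Nt in the set): holds — descendants of Nt are {Gb}; none are in {Ah}.
Condition 2 (every backdoor path blocked by {Ah}):
  P1: open — no interior node is in the conditioning set.
{Ah} does not satisfy the backdoor criterion.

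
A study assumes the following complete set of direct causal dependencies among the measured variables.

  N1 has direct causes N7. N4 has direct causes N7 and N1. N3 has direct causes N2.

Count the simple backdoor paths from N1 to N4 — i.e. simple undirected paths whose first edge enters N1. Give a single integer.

1

A backdoor path from N1 to N4 is any simple undirected path whose first edge points into N1 (i.e. leaves N1 via a parent).
Parents of N1: {N7}.
Enumerating:
  P1: N1 <- N7 -> N4
That exhausts the simple backdoor paths. Count: 1.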